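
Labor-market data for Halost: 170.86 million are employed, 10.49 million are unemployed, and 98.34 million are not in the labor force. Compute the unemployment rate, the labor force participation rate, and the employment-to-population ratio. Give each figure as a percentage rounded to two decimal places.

Unemployment rate ≈ 5.78%; labor force participation rate ≈ 64.84%; employment-population ratio ≈ 61.09%.

Labor force = employed + unemployed = 170.86 + 10.49 = 181.35 million.
Working-age population = 181.35 + 98.34 = 279.69 million.
Unemployment rate = 10.49 / 181.35 = 5.78%.
Labor force participation rate = 181.35 / 279.69 = 64.84%.
Employment-population ratio = 170.86 / 279.69 = 61.09%.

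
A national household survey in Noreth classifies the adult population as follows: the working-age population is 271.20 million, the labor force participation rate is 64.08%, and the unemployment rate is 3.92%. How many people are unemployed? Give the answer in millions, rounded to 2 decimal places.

Labor force = 0.6408 × 271.20 = 173.78 million.
Unemployed = 0.0392 × 173.78 ≈ 6.81 million.

About 6.81 million are unemployed.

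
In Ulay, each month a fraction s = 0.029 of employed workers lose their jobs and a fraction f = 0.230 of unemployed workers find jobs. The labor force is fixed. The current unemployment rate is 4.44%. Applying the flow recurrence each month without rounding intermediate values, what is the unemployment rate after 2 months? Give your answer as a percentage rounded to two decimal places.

With a fixed labor force, u_{t+1} = u_t + s·(1−u_t) − f·u_t = u_t·(1−s−f) + s.
Here 1−s−f = 0.741 and s = 0.029.
u_1 = 0.044400 × 0.741 + 0.029 = 0.061900.
u_2 = 0.061900 × 0.741 + 0.029 = 0.074868.

Unemployment rate after two months ≈ 7.49%.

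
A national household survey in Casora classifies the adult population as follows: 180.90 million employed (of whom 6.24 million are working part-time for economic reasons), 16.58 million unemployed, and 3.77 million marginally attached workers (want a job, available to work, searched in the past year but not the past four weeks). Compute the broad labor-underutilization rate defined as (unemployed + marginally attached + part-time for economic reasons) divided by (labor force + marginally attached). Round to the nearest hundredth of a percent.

Broad underutilization rate ≈ 13.21%.

Labor force = 180.90 + 16.58 = 197.48 million.
Numerator = 16.58 + 3.77 + 6.24 = 26.59 million.
Denominator = 197.48 + 3.77 = 201.25 million.
Broad rate = 26.59 / 201.25 = 13.21%.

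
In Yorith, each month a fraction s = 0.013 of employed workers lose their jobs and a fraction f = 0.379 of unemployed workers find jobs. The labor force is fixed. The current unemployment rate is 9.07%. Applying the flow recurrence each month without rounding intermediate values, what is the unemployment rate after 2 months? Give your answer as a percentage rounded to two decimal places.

Unemployment rate after two months ≈ 5.44%.

With a fixed labor force, u_{t+1} = u_t + s·(1−u_t) − f·u_t = u_t·(1−s−f) + s.
Here 1−s−f = 0.608 and s = 0.013.
u_1 = 0.090700 × 0.608 + 0.013 = 0.068146.
u_2 = 0.068146 × 0.608 + 0.013 = 0.054433.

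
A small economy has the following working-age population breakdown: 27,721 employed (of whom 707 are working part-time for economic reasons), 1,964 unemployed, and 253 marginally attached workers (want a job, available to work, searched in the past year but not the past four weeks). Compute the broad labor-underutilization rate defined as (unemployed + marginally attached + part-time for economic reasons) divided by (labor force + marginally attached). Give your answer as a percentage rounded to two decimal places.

Broad underutilization rate ≈ 9.77%.

Labor force = 27,721 + 1,964 = 29,685.
Numerator = 1,964 + 253 + 707 = 2,924.
Denominator = 29,685 + 253 = 29,938.
Broad rate = 2,924 / 29,938 = 9.77%.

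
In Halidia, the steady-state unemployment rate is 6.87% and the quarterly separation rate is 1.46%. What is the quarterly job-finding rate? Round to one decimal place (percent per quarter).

From u* = s/(s+f): f = s·(1−u)/u.
f = 1.46 × (1 − 0.0687) / 0.0687 = 1.3597 / 0.0687 ≈ 19.8% per quarter.

Job-finding rate ≈ 19.8% per quarter.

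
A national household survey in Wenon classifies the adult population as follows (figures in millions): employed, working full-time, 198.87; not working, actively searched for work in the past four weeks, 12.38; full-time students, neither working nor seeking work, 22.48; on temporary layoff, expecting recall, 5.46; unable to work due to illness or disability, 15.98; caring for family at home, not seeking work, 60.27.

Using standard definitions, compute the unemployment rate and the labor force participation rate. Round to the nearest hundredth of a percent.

Unemployment rate ≈ 8.23%; labor force participation rate ≈ 68.70%.

Employed = 198.87 million.
Unemployed = 12.38 + 5.46 = 17.84 million (jobless and actively searching, or on temporary layoff).
Labor force = 198.87 + 17.84 = 216.71 million.
Not in labor force = 22.48 + 15.98 + 60.27 = 98.73 million (those not working and not actively searching are outside the labor force).
Civilian working-age population = 216.71 + 98.73 = 315.44 million.
Unemployment rate = 17.84 / 216.71 = 8.23%.
Labor force participation rate = 216.71 / 315.44 = 68.70%.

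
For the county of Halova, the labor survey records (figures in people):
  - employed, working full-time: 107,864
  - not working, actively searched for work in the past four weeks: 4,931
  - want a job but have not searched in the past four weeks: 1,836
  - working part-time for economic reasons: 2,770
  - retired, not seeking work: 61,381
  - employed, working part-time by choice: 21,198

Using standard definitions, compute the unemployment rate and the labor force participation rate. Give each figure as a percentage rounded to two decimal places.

Employed = 107,864 + 2,770 + 21,198 = 131,832 (anyone who worked, including part-time for economic reasons, counts as employed).
Unemployed = 4,931.
Labor force = 131,832 + 4,931 = 136,763.
Not in labor force = 1,836 + 61,381 = 63,217 (those not working and not actively searching are outside the labor force — including those who want a job but have given up searching).
Civilian working-age population = 136,763 + 63,217 = 199,980.
Unemployment rate = 4,931 / 136,763 = 3.61%.
Labor force participation rate = 136,763 / 199,980 = 68.39%.

Unemployment rate ≈ 3.61%; labor force participation rate ≈ 68.39%.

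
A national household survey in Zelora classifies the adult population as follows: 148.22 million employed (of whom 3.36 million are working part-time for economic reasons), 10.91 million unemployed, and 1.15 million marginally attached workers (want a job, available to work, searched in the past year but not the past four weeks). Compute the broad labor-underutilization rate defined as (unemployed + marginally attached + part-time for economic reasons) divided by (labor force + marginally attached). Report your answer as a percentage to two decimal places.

Broad underutilization rate ≈ 9.62%.

Labor force = 148.22 + 10.91 = 159.13 million.
Numerator = 10.91 + 1.15 + 3.36 = 15.42 million.
Denominator = 159.13 + 1.15 = 160.28 million.
Broad rate = 15.42 / 160.28 = 9.62%.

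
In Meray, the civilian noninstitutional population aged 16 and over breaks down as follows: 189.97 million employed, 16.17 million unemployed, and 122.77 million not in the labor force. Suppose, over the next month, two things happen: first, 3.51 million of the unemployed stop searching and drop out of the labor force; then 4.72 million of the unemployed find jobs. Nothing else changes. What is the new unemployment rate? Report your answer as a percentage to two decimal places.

New unemployment rate ≈ 3.92%.

Initially, labor force = 189.97 + 16.17 = 206.14 million, so u = 16.17/206.14 = 7.84%.
After the first change, unemployed and labor force both fall by 3.51 → E = 189.97, U = 12.66, labor force = 202.63 million.
After the second change, unemployed falls and employed rises by 4.72; labor force unchanged → E = 194.69, U = 7.94, labor force = 202.63 million.
New unemployment rate = 7.94 / 202.63 = 3.92%.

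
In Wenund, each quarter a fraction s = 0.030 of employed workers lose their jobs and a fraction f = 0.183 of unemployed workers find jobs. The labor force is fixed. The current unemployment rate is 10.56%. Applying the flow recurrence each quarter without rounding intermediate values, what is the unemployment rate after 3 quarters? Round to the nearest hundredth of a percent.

Unemployment rate after three quarters ≈ 12.37%.

With a fixed labor force, u_{t+1} = u_t + s·(1−u_t) − f·u_t = u_t·(1−s−f) + s.
Here 1−s−f = 0.787 and s = 0.030.
u_1 = 0.105600 × 0.787 + 0.030 = 0.113107.
u_2 = 0.113107 × 0.787 + 0.030 = 0.119015.
u_3 = 0.119015 × 0.787 + 0.030 = 0.123665.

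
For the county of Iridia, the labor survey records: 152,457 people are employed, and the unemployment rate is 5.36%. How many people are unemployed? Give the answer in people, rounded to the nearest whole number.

About 8,635 are unemployed.

Let U be the number unemployed. The labor force is E + U, and U/(E+U) = 0.0536.
So U = 0.0536 × 152,457 / (1 − 0.0536) = 8171.70 / 0.9464 ≈ 8,635.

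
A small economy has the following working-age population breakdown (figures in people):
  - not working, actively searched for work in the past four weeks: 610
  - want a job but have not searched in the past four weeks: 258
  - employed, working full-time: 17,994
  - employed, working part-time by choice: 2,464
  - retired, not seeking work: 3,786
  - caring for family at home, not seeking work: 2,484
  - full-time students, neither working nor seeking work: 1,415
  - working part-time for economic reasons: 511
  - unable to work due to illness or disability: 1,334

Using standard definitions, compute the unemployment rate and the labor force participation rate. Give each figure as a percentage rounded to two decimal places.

Employed = 17,994 + 2,464 + 511 = 20,969 (anyone who worked, including part-time for economic reasons, counts as employed).
Unemployed = 610.
Labor force = 20,969 + 610 = 21,579.
Not in labor force = 258 + 3,786 + 2,484 + 1,415 + 1,334 = 9,277 (those not working and not actively searching are outside the labor force — including those who want a job but have given up searching).
Civilian working-age population = 21,579 + 9,277 = 30,856.
Unemployment rate = 610 / 21,579 = 2.83%.
Labor force participation rate = 21,579 / 30,856 = 69.93%.

Unemployment rate ≈ 2.83%; labor force participation rate ≈ 69.93%.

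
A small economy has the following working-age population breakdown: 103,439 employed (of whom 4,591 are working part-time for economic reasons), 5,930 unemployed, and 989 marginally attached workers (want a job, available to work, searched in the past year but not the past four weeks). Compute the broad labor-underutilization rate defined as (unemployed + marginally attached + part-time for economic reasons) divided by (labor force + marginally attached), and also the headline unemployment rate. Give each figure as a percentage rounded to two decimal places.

Broad underutilization rate ≈ 10.43%; headline unemployment rate ≈ 5.42%.

Labor force = 103,439 + 5,930 = 109,369.
Numerator = 5,930 + 989 + 4,591 = 11,510.
Denominator = 109,369 + 989 = 110,358.
Broad rate = 11,510 / 110,358 = 10.43%.
Headline unemployment rate = 5,930 / 109,369 = 5.42%.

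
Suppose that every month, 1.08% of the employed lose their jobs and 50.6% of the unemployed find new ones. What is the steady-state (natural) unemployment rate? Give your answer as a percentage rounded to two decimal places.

At steady state the flows balance: s·E = f·U, so U/(E+U) = s/(s+f).
u* = 1.08 / (1.08 + 50.6) = 1.08 / 51.68 = 2.09%.

Steady-state unemployment rate ≈ 2.09%.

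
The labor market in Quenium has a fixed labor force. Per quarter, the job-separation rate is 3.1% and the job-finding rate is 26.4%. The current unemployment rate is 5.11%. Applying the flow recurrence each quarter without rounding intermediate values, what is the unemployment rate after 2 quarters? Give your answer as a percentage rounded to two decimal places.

With a fixed labor force, u_{t+1} = u_t + s·(1−u_t) − f·u_t = u_t·(1−s−f) + s.
Here 1−s−f = 0.705 and s = 0.031.
u_1 = 0.051100 × 0.705 + 0.031 = 0.067025.
u_2 = 0.067025 × 0.705 + 0.031 = 0.078253.

Unemployment rate after two quarters ≈ 7.83%.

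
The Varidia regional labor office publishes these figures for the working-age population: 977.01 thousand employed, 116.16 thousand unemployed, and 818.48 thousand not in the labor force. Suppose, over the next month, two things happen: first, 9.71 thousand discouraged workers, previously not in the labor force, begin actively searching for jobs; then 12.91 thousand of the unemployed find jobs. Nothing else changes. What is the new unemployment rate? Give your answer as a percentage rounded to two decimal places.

New unemployment rate ≈ 10.24%.

Initially, labor force = 977.01 + 116.16 = 1,093.17 thousand, so u = 116.16/1,093.17 = 10.63%.
After the first change, unemployed and labor force both rise by 9.71 → E = 977.01, U = 125.87, labor force = 1,102.88 thousand.
After the second change, unemployed falls and employed rises by 12.91; labor force unchanged → E = 989.92, U = 112.96, labor force = 1,102.88 thousand.
New unemployment rate = 112.96 / 1,102.88 = 10.24%.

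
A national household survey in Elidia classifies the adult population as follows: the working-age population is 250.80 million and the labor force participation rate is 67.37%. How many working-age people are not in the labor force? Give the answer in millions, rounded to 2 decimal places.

Share not in the labor force = 1 − 0.6737 = 0.3263.
Not in labor force = 0.3263 × 250.80 ≈ 81.84 million.

About 81.84 million are not in the labor force.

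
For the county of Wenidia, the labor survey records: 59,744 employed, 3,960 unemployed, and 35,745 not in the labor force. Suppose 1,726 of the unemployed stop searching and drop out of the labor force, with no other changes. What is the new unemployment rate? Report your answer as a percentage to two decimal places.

New unemployment rate ≈ 3.60%.

Initially, labor force = 59,744 + 3,960 = 63,704, so u = 3,960/63,704 = 6.22%.
After the change, unemployed and labor force both fall by 1,726 → E = 59,744, U = 2,234, labor force = 61,978.
New unemployment rate = 2,234 / 61,978 = 3.60%.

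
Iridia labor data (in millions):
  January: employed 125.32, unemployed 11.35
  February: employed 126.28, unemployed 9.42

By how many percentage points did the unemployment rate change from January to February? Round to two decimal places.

January: labor force = 125.32 + 11.35 = 136.67; u = 11.35/136.67 = 8.30%.
February: labor force = 126.28 + 9.42 = 135.70; u = 9.42/135.70 = 6.94%.
Change = 6.94% − 8.30% = −1.36 pp.

The unemployment rate changed by −1.36 percentage points.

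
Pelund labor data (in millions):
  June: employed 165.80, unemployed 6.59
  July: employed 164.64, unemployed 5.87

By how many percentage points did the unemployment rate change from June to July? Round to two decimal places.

The unemployment rate changed by −0.38 percentage points.

June: labor force = 165.80 + 6.59 = 172.39; u = 6.59/172.39 = 3.82%.
July: labor force = 164.64 + 5.87 = 170.51; u = 5.87/170.51 = 3.44%.
Change = 3.44% − 3.82% = −0.38 pp.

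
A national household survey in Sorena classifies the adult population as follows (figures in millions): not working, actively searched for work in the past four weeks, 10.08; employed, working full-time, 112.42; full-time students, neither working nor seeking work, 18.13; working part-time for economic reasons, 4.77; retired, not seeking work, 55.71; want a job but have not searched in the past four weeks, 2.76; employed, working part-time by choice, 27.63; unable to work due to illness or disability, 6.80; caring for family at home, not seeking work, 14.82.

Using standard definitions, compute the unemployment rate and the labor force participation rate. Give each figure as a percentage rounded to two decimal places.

Unemployment rate ≈ 6.51%; labor force participation rate ≈ 61.20%.

Employed = 112.42 + 4.77 + 27.63 = 144.82 million (anyone who worked, including part-time for economic reasons, counts as employed).
Unemployed = 10.08 million.
Labor force = 144.82 + 10.08 = 154.90 million.
Not in labor force = 18.13 + 55.71 + 2.76 + 6.80 + 14.82 = 98.22 million (those not working and not actively searching are outside the labor force — including those who want a job but have given up searching).
Civilian working-age population = 154.90 + 98.22 = 253.12 million.
Unemployment rate = 10.08 / 154.90 = 6.51%.
Labor force participation rate = 154.90 / 253.12 = 61.20%.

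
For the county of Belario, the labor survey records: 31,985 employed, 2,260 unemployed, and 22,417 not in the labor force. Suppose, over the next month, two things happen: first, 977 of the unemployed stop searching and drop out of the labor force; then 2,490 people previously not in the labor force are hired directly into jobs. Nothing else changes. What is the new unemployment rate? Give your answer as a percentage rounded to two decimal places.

New unemployment rate ≈ 3.59%.

Initially, labor force = 31,985 + 2,260 = 34,245, so u = 2,260/34,245 = 6.60%.
After the first change, unemployed and labor force both fall by 977 → E = 31,985, U = 1,283, labor force = 33,268.
After the second change, employed and labor force both rise by 2,490; unemployed unchanged → E = 34,475, U = 1,283, labor force = 35,758.
New unemployment rate = 1,283 / 35,758 = 3.59%.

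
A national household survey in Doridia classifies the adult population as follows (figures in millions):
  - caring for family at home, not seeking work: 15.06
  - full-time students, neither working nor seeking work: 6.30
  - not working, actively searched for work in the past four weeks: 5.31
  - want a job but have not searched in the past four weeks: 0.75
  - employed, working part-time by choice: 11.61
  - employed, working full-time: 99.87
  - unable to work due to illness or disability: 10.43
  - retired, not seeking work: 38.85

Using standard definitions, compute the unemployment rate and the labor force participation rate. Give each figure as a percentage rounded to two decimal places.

Employed = 11.61 + 99.87 = 111.48 million.
Unemployed = 5.31 million.
Labor force = 111.48 + 5.31 = 116.79 million.
Not in labor force = 15.06 + 6.30 + 0.75 + 10.43 + 38.85 = 71.39 million (those not working and not actively searching are outside the labor force — including those who want a job but have given up searching).
Civilian working-age population = 116.79 + 71.39 = 188.18 million.
Unemployment rate = 5.31 / 116.79 = 4.55%.
Labor force participation rate = 116.79 / 188.18 = 62.06%.

Unemployment rate ≈ 4.55%; labor force participation rate ≈ 62.06%.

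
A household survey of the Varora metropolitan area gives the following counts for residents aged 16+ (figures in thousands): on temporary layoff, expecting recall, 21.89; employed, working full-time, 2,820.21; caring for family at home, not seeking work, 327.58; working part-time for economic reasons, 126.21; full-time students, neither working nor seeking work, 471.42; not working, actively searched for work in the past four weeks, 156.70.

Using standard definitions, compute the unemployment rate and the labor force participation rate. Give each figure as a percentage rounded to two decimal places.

Unemployment rate ≈ 5.71%; labor force participation rate ≈ 79.64%.

Employed = 2,820.21 + 126.21 = 2,946.42 thousand (anyone who worked, including part-time for economic reasons, counts as employed).
Unemployed = 21.89 + 156.70 = 178.59 thousand (jobless and actively searching, or on temporary layoff).
Labor force = 2,946.42 + 178.59 = 3,125.01 thousand.
Not in labor force = 327.58 + 471.42 = 799.00 thousand (those not working and not actively searching are outside the labor force).
Civilian working-age population = 3,125.01 + 799.00 = 3,924.01 thousand.
Unemployment rate = 178.59 / 3,125.01 = 5.71%.
Labor force participation rate = 3,125.01 / 3,924.01 = 79.64%.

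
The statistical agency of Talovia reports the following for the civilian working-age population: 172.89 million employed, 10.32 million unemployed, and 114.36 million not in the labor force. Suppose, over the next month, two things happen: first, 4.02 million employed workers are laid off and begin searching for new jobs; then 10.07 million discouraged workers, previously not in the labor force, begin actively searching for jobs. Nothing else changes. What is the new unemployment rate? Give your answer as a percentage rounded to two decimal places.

New unemployment rate ≈ 12.63%.

Initially, labor force = 172.89 + 10.32 = 183.21 million, so u = 10.32/183.21 = 5.63%.
After the first change, employed falls and unemployed rises by 4.02; labor force unchanged → E = 168.87, U = 14.34, labor force = 183.21 million.
After the second change, unemployed and labor force both rise by 10.07 → E = 168.87, U = 24.41, labor force = 193.28 million.
New unemployment rate = 24.41 / 193.28 = 12.63%.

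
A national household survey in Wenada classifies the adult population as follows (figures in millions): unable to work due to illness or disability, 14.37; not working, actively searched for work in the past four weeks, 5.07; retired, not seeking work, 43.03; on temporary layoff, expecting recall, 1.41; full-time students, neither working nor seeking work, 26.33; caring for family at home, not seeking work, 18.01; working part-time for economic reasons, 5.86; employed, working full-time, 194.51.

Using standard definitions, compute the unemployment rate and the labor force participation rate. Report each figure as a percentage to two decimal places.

Employed = 5.86 + 194.51 = 200.37 million (anyone who worked, including part-time for economic reasons, counts as employed).
Unemployed = 5.07 + 1.41 = 6.48 million (jobless and actively searching, or on temporary layoff).
Labor force = 200.37 + 6.48 = 206.85 million.
Not in labor force = 14.37 + 43.03 + 26.33 + 18.01 = 101.74 million (those not working and not actively searching are outside the labor force).
Civilian working-age population = 206.85 + 101.74 = 308.59 million.
Unemployment rate = 6.48 / 206.85 = 3.13%.
Labor force participation rate = 206.85 / 308.59 = 67.03%.

Unemployment rate ≈ 3.13%; labor force participation rate ≈ 67.03%.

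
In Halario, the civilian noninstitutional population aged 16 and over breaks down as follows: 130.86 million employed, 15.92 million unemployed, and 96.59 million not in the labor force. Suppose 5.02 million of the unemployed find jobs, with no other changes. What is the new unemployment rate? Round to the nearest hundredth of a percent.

Initially, labor force = 130.86 + 15.92 = 146.78 million, so u = 15.92/146.78 = 10.85%.
After the change, unemployed falls and employed rises by 5.02; labor force unchanged → E = 135.88, U = 10.90, labor force = 146.78 million.
New unemployment rate = 10.90 / 146.78 = 7.43%.

New unemployment rate ≈ 7.43%.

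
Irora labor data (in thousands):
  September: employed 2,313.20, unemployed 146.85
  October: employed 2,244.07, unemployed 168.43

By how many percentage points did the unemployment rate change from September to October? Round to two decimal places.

The unemployment rate changed by +1.01 percentage points.

September: labor force = 2,313.20 + 146.85 = 2,460.05; u = 146.85/2,460.05 = 5.97%.
October: labor force = 2,244.07 + 168.43 = 2,412.50; u = 168.43/2,412.50 = 6.98%.
Change = 6.98% − 5.97% = +1.01 pp.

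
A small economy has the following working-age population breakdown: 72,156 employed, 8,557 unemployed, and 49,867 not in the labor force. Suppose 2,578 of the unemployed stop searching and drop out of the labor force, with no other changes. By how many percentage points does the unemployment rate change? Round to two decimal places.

Initially, labor force = 72,156 + 8,557 = 80,713, so u = 8,557/80,713 = 10.60%.
After the change, unemployed and labor force both fall by 2,578 → E = 72,156, U = 5,979, labor force = 78,135.
New unemployment rate = 5,979 / 78,135 = 7.65%.
Change = 7.65% − 10.60% = −2.95 percentage points.

The unemployment rate changes by −2.95 percentage points.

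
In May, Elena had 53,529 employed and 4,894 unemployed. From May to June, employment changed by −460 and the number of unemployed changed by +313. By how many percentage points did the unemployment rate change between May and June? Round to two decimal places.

May: labor force = 53,529 + 4,894 = 58,423; u = 4,894/58,423 = 8.38%.
June: labor force = 53,069 + 5,207 = 58,276; u = 5,207/58,276 = 8.94%.
Change = 8.94% − 8.38% = +0.56 pp.

The unemployment rate changed by +0.56 percentage points.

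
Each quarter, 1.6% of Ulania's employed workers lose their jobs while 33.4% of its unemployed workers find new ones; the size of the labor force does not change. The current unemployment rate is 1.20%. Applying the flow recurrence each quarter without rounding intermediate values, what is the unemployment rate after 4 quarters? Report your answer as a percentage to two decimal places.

Unemployment rate after four quarters ≈ 3.97%.

With a fixed labor force, u_{t+1} = u_t + s·(1−u_t) − f·u_t = u_t·(1−s−f) + s.
Here 1−s−f = 0.650 and s = 0.016.
u_1 = 0.012000 × 0.650 + 0.016 = 0.023800.
u_2 = 0.023800 × 0.650 + 0.016 = 0.031470.
u_3 = 0.031470 × 0.650 + 0.016 = 0.036456.
u_4 = 0.036456 × 0.650 + 0.016 = 0.039696.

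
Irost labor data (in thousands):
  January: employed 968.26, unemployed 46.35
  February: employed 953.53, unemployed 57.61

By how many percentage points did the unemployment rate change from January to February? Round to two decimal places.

The unemployment rate changed by +1.13 percentage points.

January: labor force = 968.26 + 46.35 = 1,014.61; u = 46.35/1,014.61 = 4.57%.
February: labor force = 953.53 + 57.61 = 1,011.14; u = 57.61/1,011.14 = 5.70%.
Change = 5.70% − 4.57% = +1.13 pp.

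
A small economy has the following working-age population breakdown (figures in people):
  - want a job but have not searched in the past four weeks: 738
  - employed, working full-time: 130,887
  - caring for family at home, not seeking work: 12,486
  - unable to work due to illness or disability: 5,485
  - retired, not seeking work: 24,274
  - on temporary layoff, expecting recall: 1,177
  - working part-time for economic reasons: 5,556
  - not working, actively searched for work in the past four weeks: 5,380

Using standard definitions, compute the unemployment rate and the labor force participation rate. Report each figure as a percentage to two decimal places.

Unemployment rate ≈ 4.59%; labor force participation rate ≈ 76.89%.

Employed = 130,887 + 5,556 = 136,443 (anyone who worked, including part-time for economic reasons, counts as employed).
Unemployed = 1,177 + 5,380 = 6,557 (jobless and actively searching, or on temporary layoff).
Labor force = 136,443 + 6,557 = 143,000.
Not in labor force = 738 + 12,486 + 5,485 + 24,274 = 42,983 (those not working and not actively searching are outside the labor force — including those who want a job but have given up searching).
Civilian working-age population = 143,000 + 42,983 = 185,983.
Unemployment rate = 6,557 / 143,000 = 4.59%.
Labor force participation rate = 143,000 / 185,983 = 76.89%.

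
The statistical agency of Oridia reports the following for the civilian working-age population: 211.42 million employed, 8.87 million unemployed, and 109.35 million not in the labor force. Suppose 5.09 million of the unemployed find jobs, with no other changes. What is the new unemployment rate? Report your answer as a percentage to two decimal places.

Initially, labor force = 211.42 + 8.87 = 220.29 million, so u = 8.87/220.29 = 4.03%.
After the change, unemployed falls and employed rises by 5.09; labor force unchanged → E = 216.51, U = 3.78, labor force = 220.29 million.
New unemployment rate = 3.78 / 220.29 = 1.72%.

New unemployment rate ≈ 1.72%.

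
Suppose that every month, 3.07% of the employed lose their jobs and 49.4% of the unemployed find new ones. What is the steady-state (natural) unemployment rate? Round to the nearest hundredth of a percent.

At steady state the flows balance: s·E = f·U, so U/(E+U) = s/(s+f).
u* = 3.07 / (3.07 + 49.4) = 3.07 / 52.47 = 5.85%.

Steady-state unemployment rate ≈ 5.85%.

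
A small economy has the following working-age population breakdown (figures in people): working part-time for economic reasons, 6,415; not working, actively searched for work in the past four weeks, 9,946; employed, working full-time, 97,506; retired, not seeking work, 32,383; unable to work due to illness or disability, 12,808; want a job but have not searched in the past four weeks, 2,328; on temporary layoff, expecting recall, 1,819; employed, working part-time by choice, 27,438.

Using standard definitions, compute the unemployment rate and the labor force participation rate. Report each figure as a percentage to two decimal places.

Employed = 6,415 + 97,506 + 27,438 = 131,359 (anyone who worked, including part-time for economic reasons, counts as employed).
Unemployed = 9,946 + 1,819 = 11,765 (jobless and actively searching, or on temporary layoff).
Labor force = 131,359 + 11,765 = 143,124.
Not in labor force = 32,383 + 12,808 + 2,328 = 47,519 (those not working and not actively searching are outside the labor force — including those who want a job but have given up searching).
Civilian working-age population = 143,124 + 47,519 = 190,643.
Unemployment rate = 11,765 / 143,124 = 8.22%.
Labor force participation rate = 143,124 / 190,643 = 75.07%.

Unemployment rate ≈ 8.22%; labor force participation rate ≈ 75.07%.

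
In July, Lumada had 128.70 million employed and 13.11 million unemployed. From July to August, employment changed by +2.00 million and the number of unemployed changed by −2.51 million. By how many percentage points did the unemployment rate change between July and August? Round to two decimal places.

The unemployment rate changed by −1.74 percentage points.

July: labor force = 128.70 + 13.11 = 141.81; u = 13.11/141.81 = 9.24%.
August: labor force = 130.70 + 10.60 = 141.30; u = 10.60/141.30 = 7.50%.
Change = 7.50% − 9.24% = −1.74 pp.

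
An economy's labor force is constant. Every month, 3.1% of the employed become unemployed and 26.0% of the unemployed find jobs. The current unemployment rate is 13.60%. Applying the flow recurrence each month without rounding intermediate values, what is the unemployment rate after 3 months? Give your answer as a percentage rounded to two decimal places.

Unemployment rate after three months ≈ 11.70%.

With a fixed labor force, u_{t+1} = u_t + s·(1−u_t) − f·u_t = u_t·(1−s−f) + s.
Here 1−s−f = 0.709 and s = 0.031.
u_1 = 0.136000 × 0.709 + 0.031 = 0.127424.
u_2 = 0.127424 × 0.709 + 0.031 = 0.121344.
u_3 = 0.121344 × 0.709 + 0.031 = 0.117033.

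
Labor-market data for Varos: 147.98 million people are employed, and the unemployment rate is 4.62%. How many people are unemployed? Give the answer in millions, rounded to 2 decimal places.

Let U be the number unemployed. The labor force is E + U, and U/(E+U) = 0.0462.
So U = 0.0462 × 147.98 / (1 − 0.0462) = 6.8367 / 0.9538 ≈ 7.17 million.

About 7.17 million are unemployed.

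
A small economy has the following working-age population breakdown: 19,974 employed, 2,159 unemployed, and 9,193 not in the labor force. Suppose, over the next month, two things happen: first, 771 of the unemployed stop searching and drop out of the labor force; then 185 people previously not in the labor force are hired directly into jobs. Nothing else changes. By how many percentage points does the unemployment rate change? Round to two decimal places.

The unemployment rate changes by −3.31 percentage points.

Initially, labor force = 19,974 + 2,159 = 22,133, so u = 2,159/22,133 = 9.75%.
After the first change, unemployed and labor force both fall by 771 → E = 19,974, U = 1,388, labor force = 21,362.
After the second change, employed and labor force both rise by 185; unemployed unchanged → E = 20,159, U = 1,388, labor force = 21,547.
New unemployment rate = 1,388 / 21,547 = 6.44%.
Change = 6.44% − 9.75% = −3.31 percentage points.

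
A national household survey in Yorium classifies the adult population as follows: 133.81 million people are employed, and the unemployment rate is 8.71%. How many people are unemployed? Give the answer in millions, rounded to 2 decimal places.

Let U be the number unemployed. The labor force is E + U, and U/(E+U) = 0.0871.
So U = 0.0871 × 133.81 / (1 − 0.0871) = 11.6549 / 0.9129 ≈ 12.77 million.

About 12.77 million are unemployed.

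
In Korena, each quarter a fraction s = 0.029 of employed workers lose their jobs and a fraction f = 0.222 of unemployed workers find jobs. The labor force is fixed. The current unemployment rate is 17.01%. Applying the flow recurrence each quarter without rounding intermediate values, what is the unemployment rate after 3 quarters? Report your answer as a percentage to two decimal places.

Unemployment rate after three quarters ≈ 13.85%.

With a fixed labor force, u_{t+1} = u_t + s·(1−u_t) − f·u_t = u_t·(1−s−f) + s.
Here 1−s−f = 0.749 and s = 0.029.
u_1 = 0.170100 × 0.749 + 0.029 = 0.156405.
u_2 = 0.156405 × 0.749 + 0.029 = 0.146147.
u_3 = 0.146147 × 0.749 + 0.029 = 0.138464.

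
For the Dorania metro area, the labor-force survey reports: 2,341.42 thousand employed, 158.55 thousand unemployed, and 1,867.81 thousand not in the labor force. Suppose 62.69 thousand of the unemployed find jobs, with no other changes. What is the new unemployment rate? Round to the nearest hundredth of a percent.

New unemployment rate ≈ 3.83%.

Initially, labor force = 2,341.42 + 158.55 = 2,499.97 thousand, so u = 158.55/2,499.97 = 6.34%.
After the change, unemployed falls and employed rises by 62.69; labor force unchanged → E = 2,404.11, U = 95.86, labor force = 2,499.97 thousand.
New unemployment rate = 95.86 / 2,499.97 = 3.83%.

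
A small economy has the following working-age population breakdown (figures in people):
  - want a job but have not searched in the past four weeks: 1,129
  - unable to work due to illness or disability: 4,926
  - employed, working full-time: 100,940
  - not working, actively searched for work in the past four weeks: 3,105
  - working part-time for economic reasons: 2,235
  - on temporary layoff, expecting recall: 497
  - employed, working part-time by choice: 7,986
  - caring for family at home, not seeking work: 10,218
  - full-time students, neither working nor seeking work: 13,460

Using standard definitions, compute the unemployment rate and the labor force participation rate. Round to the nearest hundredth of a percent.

Employed = 100,940 + 2,235 + 7,986 = 111,161 (anyone who worked, including part-time for economic reasons, counts as employed).
Unemployed = 3,105 + 497 = 3,602 (jobless and actively searching, or on temporary layoff).
Labor force = 111,161 + 3,602 = 114,763.
Not in labor force = 1,129 + 4,926 + 10,218 + 13,460 = 29,733 (those not working and not actively searching are outside the labor force — including those who want a job but have given up searching).
Civilian working-age population = 114,763 + 29,733 = 144,496.
Unemployment rate = 3,602 / 114,763 = 3.14%.
Labor force participation rate = 114,763 / 144,496 = 79.42%.

Unemployment rate ≈ 3.14%; labor force participation rate ≈ 79.42%.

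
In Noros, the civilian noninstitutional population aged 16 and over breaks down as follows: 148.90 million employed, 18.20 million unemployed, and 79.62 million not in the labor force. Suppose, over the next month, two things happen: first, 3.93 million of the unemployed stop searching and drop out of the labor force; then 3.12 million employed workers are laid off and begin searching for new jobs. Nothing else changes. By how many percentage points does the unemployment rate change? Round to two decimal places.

The unemployment rate changes by −0.23 percentage points.

Initially, labor force = 148.90 + 18.20 = 167.10 million, so u = 18.20/167.10 = 10.89%.
After the first change, unemployed and labor force both fall by 3.93 → E = 148.90, U = 14.27, labor force = 163.17 million.
After the second change, employed falls and unemployed rises by 3.12; labor force unchanged → E = 145.78, U = 17.39, labor force = 163.17 million.
New unemployment rate = 17.39 / 163.17 = 10.66%.
Change = 10.66% − 10.89% = −0.23 percentage points.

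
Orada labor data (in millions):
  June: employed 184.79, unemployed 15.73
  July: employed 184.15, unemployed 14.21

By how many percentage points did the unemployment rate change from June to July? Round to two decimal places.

The unemployment rate changed by −0.68 percentage points.

June: labor force = 184.79 + 15.73 = 200.52; u = 15.73/200.52 = 7.84%.
July: labor force = 184.15 + 14.21 = 198.36; u = 14.21/198.36 = 7.16%.
Change = 7.16% − 7.84% = −0.68 pp.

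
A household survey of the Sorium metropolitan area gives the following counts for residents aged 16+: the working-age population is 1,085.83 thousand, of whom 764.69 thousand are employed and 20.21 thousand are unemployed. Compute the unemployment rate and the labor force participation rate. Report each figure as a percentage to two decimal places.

Labor force = employed + unemployed = 764.69 + 20.21 = 784.90 thousand.
Unemployment rate = 20.21 / 784.90 = 2.57%.
Labor force participation rate = 784.90 / 1,085.83 = 72.29%.

Unemployment rate ≈ 2.57%; labor force participation rate ≈ 72.29%.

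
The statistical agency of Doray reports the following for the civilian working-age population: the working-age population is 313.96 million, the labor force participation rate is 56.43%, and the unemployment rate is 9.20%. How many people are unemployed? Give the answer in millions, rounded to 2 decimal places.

Labor force = 0.5643 × 313.96 = 177.17 million.
Unemployed = 0.0920 × 177.17 ≈ 16.30 million.

About 16.30 million are unemployed.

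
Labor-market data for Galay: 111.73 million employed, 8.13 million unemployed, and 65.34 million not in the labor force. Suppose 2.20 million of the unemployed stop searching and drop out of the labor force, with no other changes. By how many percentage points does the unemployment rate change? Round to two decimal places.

Initially, labor force = 111.73 + 8.13 = 119.86 million, so u = 8.13/119.86 = 6.78%.
After the change, unemployed and labor force both fall by 2.20 → E = 111.73, U = 5.93, labor force = 117.66 million.
New unemployment rate = 5.93 / 117.66 = 5.04%.
Change = 5.04% − 6.78% = −1.74 percentage points.

The unemployment rate changes by −1.74 percentage points.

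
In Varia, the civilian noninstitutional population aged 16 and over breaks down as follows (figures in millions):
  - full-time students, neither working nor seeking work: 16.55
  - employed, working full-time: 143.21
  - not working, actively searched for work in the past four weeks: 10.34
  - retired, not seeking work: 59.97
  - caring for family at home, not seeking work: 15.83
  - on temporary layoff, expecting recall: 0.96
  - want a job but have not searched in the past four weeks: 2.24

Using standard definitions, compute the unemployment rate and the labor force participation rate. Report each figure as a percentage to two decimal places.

Employed = 143.21 million.
Unemployed = 10.34 + 0.96 = 11.30 million (jobless and actively searching, or on temporary layoff).
Labor force = 143.21 + 11.30 = 154.51 million.
Not in labor force = 16.55 + 59.97 + 15.83 + 2.24 = 94.59 million (those not working and not actively searching are outside the labor force — including those who want a job but have given up searching).
Civilian working-age population = 154.51 + 94.59 = 249.10 million.
Unemployment rate = 11.30 / 154.51 = 7.31%.
Labor force participation rate = 154.51 / 249.10 = 62.03%.

Unemployment rate ≈ 7.31%; labor force participation rate ≈ 62.03%.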